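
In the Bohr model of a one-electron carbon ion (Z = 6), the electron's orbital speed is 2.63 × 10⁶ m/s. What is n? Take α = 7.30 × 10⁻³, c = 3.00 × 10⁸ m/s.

5

v_n = Zαc/n ⇒ n = Zαc/v = 6 × 0.00730 × 3.00 × 10⁸ / 2.63 × 10⁶ ≈ 5.00
n = 5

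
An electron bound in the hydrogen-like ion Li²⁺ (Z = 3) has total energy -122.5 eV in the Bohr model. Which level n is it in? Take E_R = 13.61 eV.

1

E_n = −E_R Z²/n² ⇒ n² = E_R Z²/(−E_n) = 13.61 × 3² / 122.5 ≈ 1.00
n = 1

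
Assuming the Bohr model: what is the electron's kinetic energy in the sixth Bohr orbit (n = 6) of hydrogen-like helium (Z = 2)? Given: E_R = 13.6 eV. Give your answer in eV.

For a Coulomb orbit the virial theorem gives K = −E_n.
E_n = −E_R·Z²/n², so K = E_R·Z²/n² = 13.6 × 2²/6² = 1.51 eV

1.51 eV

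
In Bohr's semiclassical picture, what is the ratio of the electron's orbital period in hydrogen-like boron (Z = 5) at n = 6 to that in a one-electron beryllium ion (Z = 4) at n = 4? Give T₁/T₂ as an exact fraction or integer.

54/25

T ∝ Z^-2 · n^3
T₁/T₂ = (5/4)^-2 · (6/4)^3 = 54/25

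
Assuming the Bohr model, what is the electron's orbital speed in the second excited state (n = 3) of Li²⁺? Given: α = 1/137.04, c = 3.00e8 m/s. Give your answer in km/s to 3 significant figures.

v_n = Zαc/n = 3 × 0.00730 × 3.00e8 / 3
    = 2190 km/s

2190 km/s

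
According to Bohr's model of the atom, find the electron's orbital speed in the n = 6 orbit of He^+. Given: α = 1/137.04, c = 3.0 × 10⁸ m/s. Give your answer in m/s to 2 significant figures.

v_n = Zαc/n = 2 × 0.0073 × 3.0 × 10⁸ / 6
    = 7.3 × 10⁵ m/s

7.3 × 10⁵ m/s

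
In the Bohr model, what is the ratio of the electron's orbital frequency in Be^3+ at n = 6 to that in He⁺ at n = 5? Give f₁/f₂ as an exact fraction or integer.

f ∝ Z^2 · n^-3
f₁/f₂ = (4/2)^2 · (6/5)^-3 = 125/54

125/54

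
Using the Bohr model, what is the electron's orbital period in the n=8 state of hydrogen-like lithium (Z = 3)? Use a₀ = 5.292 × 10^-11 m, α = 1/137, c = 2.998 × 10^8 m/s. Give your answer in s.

8.644 × 10^-15 s

r = n²a₀/Z = 8²·5.292 × 10^-11/3 = 1.129 × 10^-9 m
v = Zαc/n = 3·0.007299·2.998 × 10^8/8 = 8.206 × 10^5 m/s
T = 2πr/v = 8.644 × 10^-15 s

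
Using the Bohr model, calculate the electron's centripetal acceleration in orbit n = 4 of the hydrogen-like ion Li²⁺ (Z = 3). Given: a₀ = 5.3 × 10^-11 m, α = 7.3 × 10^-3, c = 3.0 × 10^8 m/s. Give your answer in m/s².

r = n²a₀/Z = 2.8 × 10^-10 m, v = Zαc/n = 1.6 × 10^6 m/s
a = v²/r = (1.6 × 10^6)² / 2.8 × 10^-10 = 9.5 × 10^21 m/s²

9.5 × 10^21 m/s²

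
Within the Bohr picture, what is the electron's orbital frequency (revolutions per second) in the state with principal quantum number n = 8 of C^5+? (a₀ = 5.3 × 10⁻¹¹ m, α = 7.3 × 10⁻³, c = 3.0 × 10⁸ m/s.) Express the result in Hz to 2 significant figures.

r = n²a₀/Z = 5.7 × 10⁻¹⁰ m, v = Zαc/n = 1.6 × 10⁶ m/s
f = v/(2πr) = 4.6 × 10¹⁴ Hz

4.6 × 10¹⁴ Hz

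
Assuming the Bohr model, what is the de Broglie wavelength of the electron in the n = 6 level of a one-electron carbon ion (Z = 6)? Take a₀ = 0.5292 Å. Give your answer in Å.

3.325 Å

The Bohr quantisation condition is nλ = 2πr_n.
r_n = n²a₀/Z = 3.175 Å
λ = 2πr_n/n = 2π·3.175/6 = 3.325 Å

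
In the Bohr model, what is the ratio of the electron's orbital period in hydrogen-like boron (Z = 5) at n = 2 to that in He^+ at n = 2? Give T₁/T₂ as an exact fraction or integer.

T ∝ Z^-2 · n^3
T₁/T₂ = (5/2)^-2 · (2/2)^3 = 4/25

4/25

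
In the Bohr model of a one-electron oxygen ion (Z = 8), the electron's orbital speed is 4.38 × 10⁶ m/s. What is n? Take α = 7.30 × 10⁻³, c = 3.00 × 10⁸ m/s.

v_n = Zαc/n ⇒ n = Zαc/v = 8 × 0.00730 × 3.00 × 10⁸ / 4.38 × 10⁶ ≈ 4.00
n = 4

4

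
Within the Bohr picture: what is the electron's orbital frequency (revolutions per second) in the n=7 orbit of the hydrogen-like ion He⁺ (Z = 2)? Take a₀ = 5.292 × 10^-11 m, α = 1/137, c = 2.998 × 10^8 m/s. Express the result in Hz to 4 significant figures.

r = n²a₀/Z = 1.297 × 10^-9 m, v = Zαc/n = 6.252 × 10^5 m/s
f = v/(2πr) = 7.675 × 10^13 Hz

7.675 × 10^13 Hz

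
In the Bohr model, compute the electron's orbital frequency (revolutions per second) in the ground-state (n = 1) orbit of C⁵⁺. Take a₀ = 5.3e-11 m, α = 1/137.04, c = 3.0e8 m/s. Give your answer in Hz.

2.4e17 Hz

r = n²a₀/Z = 8.8e-12 m, v = Zαc/n = 1.3e7 m/s
f = v/(2πr) = 2.4e17 Hz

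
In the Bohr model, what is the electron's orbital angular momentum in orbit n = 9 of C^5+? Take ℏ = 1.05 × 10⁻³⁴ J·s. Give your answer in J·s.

9.45 × 10⁻³⁴ J·s

L_n = nℏ = 9 × 1.05 × 10⁻³⁴ = 9.45 × 10⁻³⁴ J·s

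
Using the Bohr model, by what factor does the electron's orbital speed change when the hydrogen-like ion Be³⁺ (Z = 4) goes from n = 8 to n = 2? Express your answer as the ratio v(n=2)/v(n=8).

4

v ∝ Z^1 · n^-1; with Z fixed, v ∝ n^-1.
v(n=2)/v(n=8) = (2/8)^-1 = 4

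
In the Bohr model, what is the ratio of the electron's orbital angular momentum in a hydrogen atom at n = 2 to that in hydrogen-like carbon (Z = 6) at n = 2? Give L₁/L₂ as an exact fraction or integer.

L = nℏ is independent of Z.
L₁/L₂ = n₁/n₂ = 2/2 = 1

1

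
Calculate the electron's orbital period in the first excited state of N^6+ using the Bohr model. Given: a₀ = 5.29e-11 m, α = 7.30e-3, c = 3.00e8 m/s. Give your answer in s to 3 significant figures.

2.48e-17 s

r = n²a₀/Z = 2²·5.29e-11/7 = 3.02e-11 m
v = Zαc/n = 7·0.00730·3.00e8/2 = 7.67e6 m/s
T = 2πr/v = 2.48e-17 s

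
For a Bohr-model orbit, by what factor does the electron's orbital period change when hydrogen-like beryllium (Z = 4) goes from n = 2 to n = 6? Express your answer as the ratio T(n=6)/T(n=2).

27

T ∝ Z^-2 · n^3; with Z fixed, T ∝ n^3.
T(n=6)/T(n=2) = (6/2)^3 = 27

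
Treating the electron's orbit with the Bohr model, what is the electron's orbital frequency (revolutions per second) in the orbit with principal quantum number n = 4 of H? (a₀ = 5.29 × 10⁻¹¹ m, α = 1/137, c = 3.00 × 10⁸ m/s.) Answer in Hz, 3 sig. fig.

1.03 × 10¹⁴ Hz

r = n²a₀/Z = 8.46 × 10⁻¹⁰ m, v = Zαc/n = 5.47 × 10⁵ m/s
f = v/(2πr) = 1.03 × 10¹⁴ Hz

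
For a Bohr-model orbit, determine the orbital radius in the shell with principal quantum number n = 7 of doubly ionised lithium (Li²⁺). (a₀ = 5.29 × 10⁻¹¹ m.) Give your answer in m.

r_n = n²a₀/Z = 7² × 5.29 × 10⁻¹¹ / 3
    = 49 × 5.29 × 10⁻¹¹ / 3 = 8.64 × 10⁻¹⁰ m

8.64 × 10⁻¹⁰ m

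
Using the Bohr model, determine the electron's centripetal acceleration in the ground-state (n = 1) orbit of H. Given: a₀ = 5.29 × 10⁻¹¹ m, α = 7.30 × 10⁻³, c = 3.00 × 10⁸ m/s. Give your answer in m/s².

r = n²a₀/Z = 5.29 × 10⁻¹¹ m, v = Zαc/n = 2.19 × 10⁶ m/s
a = v²/r = (2.19 × 10⁶)² / 5.29 × 10⁻¹¹ = 9.07 × 10²² m/s²

9.07 × 10²² m/s²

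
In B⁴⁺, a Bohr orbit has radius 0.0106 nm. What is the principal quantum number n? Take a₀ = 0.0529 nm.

r_n = n²a₀/Z ⇒ n² = rZ/a₀ = 0.0106 × 5 / 0.0529 ≈ 1.00
n = 1

1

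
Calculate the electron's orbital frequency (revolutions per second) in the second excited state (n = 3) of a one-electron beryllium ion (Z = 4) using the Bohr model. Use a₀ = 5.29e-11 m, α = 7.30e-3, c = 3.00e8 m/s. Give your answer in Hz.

r = n²a₀/Z = 1.19e-10 m, v = Zαc/n = 2.92e6 m/s
f = v/(2πr) = 3.90e15 Hz

3.90e15 Hz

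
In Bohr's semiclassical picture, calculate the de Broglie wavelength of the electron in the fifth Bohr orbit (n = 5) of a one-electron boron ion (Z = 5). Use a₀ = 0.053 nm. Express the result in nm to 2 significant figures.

0.33 nm

The Bohr quantisation condition is nλ = 2πr_n.
r_n = n²a₀/Z = 0.27 nm
λ = 2πr_n/n = 2π·0.27/5 = 0.33 nm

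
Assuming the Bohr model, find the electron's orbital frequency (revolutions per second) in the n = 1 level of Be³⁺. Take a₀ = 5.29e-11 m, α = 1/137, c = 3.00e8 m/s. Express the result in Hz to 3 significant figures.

1.05e17 Hz

r = n²a₀/Z = 1.32e-11 m, v = Zαc/n = 8.76e6 m/s
f = v/(2πr) = 1.05e17 Hz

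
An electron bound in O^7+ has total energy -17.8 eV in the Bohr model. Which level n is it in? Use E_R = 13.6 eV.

E_n = −E_R Z²/n² ⇒ n² = E_R Z²/(−E_n) = 13.6 × 8² / 17.8 ≈ 48.90
n = 7

7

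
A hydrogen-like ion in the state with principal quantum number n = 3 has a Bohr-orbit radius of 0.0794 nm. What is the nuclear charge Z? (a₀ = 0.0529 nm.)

r_n = n²a₀/Z ⇒ Z = n²a₀/r = 3² × 0.0529 / 0.0794 ≈ 6.00
Z = 6

6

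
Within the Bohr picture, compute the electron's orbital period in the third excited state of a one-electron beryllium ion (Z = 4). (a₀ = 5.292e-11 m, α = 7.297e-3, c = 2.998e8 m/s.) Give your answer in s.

r = n²a₀/Z = 4²·5.292e-11/4 = 2.117e-10 m
v = Zαc/n = 4·0.007297·2.998e8/4 = 2.188e6 m/s
T = 2πr/v = 6.080e-16 s

6.080e-16 s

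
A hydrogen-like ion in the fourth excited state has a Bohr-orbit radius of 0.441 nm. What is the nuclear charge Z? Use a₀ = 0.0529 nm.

r_n = n²a₀/Z ⇒ Z = n²a₀/r = 5² × 0.0529 / 0.441 ≈ 3.00
Z = 3

3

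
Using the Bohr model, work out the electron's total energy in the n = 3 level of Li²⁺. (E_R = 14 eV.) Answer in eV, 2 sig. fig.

-14 eV

E_n = −E_R·Z²/n² = −14 × 3²/3² = -14 eV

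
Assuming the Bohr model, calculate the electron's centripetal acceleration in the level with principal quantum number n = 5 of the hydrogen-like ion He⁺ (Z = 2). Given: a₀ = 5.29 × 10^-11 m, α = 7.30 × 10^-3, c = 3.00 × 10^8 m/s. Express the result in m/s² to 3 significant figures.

1.16 × 10^21 m/s²

r = n²a₀/Z = 6.61 × 10^-10 m, v = Zαc/n = 8.76 × 10^5 m/s
a = v²/r = (8.76 × 10^5)² / 6.61 × 10^-10 = 1.16 × 10^21 m/s²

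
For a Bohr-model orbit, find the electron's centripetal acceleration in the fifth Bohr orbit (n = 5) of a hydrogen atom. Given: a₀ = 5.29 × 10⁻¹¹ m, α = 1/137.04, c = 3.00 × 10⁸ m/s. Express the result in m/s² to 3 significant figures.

1.45 × 10²⁰ m/s²

r = n²a₀/Z = 1.32 × 10⁻⁹ m, v = Zαc/n = 4.38 × 10⁵ m/s
a = v²/r = (4.38 × 10⁵)² / 1.32 × 10⁻⁹ = 1.45 × 10²⁰ m/s²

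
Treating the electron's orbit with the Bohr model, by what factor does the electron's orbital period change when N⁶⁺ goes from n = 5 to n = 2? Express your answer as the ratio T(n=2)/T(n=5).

8/125

T ∝ Z^-2 · n^3; with Z fixed, T ∝ n^3.
T(n=2)/T(n=5) = (2/5)^3 = 8/125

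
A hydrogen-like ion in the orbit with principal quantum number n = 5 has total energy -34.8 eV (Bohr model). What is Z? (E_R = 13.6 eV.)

E_n = −E_R Z²/n² ⇒ Z² = −E_n n²/E_R = 34.8 × 5² / 13.6 ≈ 63.97
Z = 8

8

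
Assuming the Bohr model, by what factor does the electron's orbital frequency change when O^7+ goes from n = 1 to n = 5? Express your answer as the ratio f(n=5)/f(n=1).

f ∝ Z^2 · n^-3; with Z fixed, f ∝ n^-3.
f(n=5)/f(n=1) = (5/1)^-3 = 1/125

1/125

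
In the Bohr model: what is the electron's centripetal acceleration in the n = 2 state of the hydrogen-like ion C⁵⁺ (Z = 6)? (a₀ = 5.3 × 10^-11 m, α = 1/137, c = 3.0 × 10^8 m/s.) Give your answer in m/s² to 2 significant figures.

1.2 × 10^24 m/s²

r = n²a₀/Z = 3.5 × 10^-11 m, v = Zαc/n = 6.6 × 10^6 m/s
a = v²/r = (6.6 × 10^6)² / 3.5 × 10^-11 = 1.2 × 10^24 m/s²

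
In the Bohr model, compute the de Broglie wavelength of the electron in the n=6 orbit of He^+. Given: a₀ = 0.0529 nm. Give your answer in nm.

The Bohr quantisation condition is nλ = 2πr_n.
r_n = n²a₀/Z = 0.952 nm
λ = 2πr_n/n = 2π·0.952/6 = 0.997 nm

0.997 nm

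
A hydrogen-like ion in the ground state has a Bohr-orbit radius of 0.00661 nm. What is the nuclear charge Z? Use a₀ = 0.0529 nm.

8

r_n = n²a₀/Z ⇒ Z = n²a₀/r = 1² × 0.0529 / 0.00661 ≈ 8.00
Z = 8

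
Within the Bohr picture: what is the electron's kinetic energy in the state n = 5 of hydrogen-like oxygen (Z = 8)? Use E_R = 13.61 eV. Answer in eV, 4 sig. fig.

34.84 eV

For a Coulomb orbit the virial theorem gives K = −E_n.
E_n = −E_R·Z²/n², so K = E_R·Z²/n² = 13.61 × 8²/5² = 34.84 eV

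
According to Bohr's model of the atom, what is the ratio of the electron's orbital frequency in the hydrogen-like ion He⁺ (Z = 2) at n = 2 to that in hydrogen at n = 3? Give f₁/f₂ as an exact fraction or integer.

f ∝ Z^2 · n^-3
f₁/f₂ = (2/1)^2 · (2/3)^-3 = 27/2

27/2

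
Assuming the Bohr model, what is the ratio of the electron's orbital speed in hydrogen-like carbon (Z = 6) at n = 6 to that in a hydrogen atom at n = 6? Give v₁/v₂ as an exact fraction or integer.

v ∝ Z^1 · n^-1
v₁/v₂ = (6/1)^1 · (6/6)^-1 = 6

6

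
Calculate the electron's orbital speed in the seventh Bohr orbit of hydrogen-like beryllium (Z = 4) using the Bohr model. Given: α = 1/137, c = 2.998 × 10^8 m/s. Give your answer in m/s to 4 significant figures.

1.250 × 10^6 m/s

v_n = Zαc/n = 4 × 0.007299 × 2.998 × 10^8 / 7
    = 1.250 × 10^6 m/s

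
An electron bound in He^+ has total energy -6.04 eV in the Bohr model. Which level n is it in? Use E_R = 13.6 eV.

3

E_n = −E_R Z²/n² ⇒ n² = E_R Z²/(−E_n) = 13.6 × 2² / 6.04 ≈ 9.01
n = 3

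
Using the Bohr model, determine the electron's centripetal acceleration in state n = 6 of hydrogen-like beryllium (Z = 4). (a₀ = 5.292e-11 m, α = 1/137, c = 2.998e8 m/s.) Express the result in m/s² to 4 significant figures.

r = n²a₀/Z = 4.763e-10 m, v = Zαc/n = 1.459e6 m/s
a = v²/r = (1.459e6)² / 4.763e-10 = 4.469e21 m/s²

4.469e21 m/s²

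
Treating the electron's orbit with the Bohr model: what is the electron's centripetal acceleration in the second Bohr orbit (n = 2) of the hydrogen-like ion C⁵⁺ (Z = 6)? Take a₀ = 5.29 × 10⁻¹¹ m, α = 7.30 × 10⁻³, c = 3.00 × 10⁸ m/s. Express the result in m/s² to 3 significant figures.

1.22 × 10²⁴ m/s²

r = n²a₀/Z = 3.53 × 10⁻¹¹ m, v = Zαc/n = 6.57 × 10⁶ m/s
a = v²/r = (6.57 × 10⁶)² / 3.53 × 10⁻¹¹ = 1.22 × 10²⁴ m/s²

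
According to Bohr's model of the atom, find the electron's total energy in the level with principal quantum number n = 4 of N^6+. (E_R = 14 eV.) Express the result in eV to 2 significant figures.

-43 eV

E_n = −E_R·Z²/n² = −14 × 7²/4² = -43 eV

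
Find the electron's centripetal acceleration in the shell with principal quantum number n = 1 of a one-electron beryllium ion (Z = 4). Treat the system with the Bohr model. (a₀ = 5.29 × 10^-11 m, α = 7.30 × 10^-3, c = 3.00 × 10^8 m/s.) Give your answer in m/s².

r = n²a₀/Z = 1.32 × 10^-11 m, v = Zαc/n = 8.76 × 10^6 m/s
a = v²/r = (8.76 × 10^6)² / 1.32 × 10^-11 = 5.80 × 10^24 m/s²

5.80 × 10^24 m/s²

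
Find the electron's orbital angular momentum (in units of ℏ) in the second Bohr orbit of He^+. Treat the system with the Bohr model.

L_n = nℏ, so L/ℏ = n = 2.

2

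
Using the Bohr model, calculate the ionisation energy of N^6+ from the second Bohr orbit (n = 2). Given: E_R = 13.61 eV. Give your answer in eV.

166.7 eV

E_n = −E_R·Z²/n² = −13.61 × 7²/2² eV = -166.7 eV
Ionisation energy = −E_n = 166.7 eV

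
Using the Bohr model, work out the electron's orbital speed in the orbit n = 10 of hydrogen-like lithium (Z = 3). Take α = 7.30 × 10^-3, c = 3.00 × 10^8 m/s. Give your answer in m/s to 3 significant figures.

6.57 × 10^5 m/s

v_n = Zαc/n = 3 × 0.00730 × 3.00 × 10^8 / 10
    = 6.57 × 10^5 m/s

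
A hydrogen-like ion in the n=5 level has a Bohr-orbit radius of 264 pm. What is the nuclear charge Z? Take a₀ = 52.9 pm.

5

r_n = n²a₀/Z ⇒ Z = n²a₀/r = 5² × 52.9 / 264 ≈ 5.01
Z = 5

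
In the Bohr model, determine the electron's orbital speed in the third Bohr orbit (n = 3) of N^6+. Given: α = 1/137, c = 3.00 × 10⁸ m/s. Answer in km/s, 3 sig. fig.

v_n = Zαc/n = 7 × 0.00730 × 3.00 × 10⁸ / 3
    = 5110 km/s

5110 km/s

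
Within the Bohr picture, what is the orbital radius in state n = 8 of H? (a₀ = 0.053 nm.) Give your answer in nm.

3.4 nm

r_n = n²a₀/Z = 8² × 0.053 / 1
    = 64 × 0.053 / 1 = 3.4 nm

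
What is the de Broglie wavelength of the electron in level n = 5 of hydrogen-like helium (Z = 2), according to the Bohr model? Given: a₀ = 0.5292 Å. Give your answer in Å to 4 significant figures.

8.313 Å

The Bohr quantisation condition is nλ = 2πr_n.
r_n = n²a₀/Z = 6.615 Å
λ = 2πr_n/n = 2π·6.615/5 = 8.313 Å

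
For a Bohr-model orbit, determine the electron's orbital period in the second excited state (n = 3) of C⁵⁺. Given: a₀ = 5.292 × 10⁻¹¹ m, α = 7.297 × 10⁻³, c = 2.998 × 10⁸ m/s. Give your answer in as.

114.0 as

r = n²a₀/Z = 3²·5.292 × 10⁻¹¹/6 = 7.938 × 10⁻¹¹ m
v = Zαc/n = 6·0.007297·2.998 × 10⁸/3 = 4.375 × 10⁶ m/s
T = 2πr/v = 1.140 × 10⁻¹⁶ s = 114.0 as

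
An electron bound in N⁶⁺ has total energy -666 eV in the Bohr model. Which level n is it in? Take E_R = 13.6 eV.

1

E_n = −E_R Z²/n² ⇒ n² = E_R Z²/(−E_n) = 13.6 × 7² / 666 ≈ 1.00
n = 1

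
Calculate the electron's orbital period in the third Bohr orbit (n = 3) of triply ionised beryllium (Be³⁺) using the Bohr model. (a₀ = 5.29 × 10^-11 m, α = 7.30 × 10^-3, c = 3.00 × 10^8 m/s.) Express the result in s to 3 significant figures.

2.56 × 10^-16 s

r = n²a₀/Z = 3²·5.29 × 10^-11/4 = 1.19 × 10^-10 m
v = Zαc/n = 4·0.00730·3.00 × 10^8/3 = 2.92 × 10^6 m/s
T = 2πr/v = 2.56 × 10^-16 s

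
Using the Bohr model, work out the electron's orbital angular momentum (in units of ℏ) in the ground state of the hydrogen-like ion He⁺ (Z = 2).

1

L_n = nℏ, so L/ℏ = n = 1.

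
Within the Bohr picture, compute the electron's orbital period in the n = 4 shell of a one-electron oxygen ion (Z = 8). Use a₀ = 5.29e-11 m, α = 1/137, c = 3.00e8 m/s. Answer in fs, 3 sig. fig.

r = n²a₀/Z = 4²·5.29e-11/8 = 1.06e-10 m
v = Zαc/n = 8·0.00730·3.00e8/4 = 4.38e6 m/s
T = 2πr/v = 1.52e-16 s = 0.152 fs

0.152 fs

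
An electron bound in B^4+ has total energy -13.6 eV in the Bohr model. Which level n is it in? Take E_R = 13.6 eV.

E_n = −E_R Z²/n² ⇒ n² = E_R Z²/(−E_n) = 13.6 × 5² / 13.6 ≈ 25.00
n = 5

5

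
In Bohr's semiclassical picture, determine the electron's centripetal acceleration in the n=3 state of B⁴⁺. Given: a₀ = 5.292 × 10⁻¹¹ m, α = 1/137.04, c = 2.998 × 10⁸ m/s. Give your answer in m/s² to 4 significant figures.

r = n²a₀/Z = 9.526 × 10⁻¹¹ m, v = Zαc/n = 3.646 × 10⁶ m/s
a = v²/r = (3.646 × 10⁶)² / 9.526 × 10⁻¹¹ = 1.396 × 10²³ m/s²

1.396 × 10²³ m/s²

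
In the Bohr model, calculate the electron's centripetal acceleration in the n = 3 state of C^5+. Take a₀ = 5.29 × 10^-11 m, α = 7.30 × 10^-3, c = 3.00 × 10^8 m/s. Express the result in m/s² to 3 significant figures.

r = n²a₀/Z = 7.94 × 10^-11 m, v = Zαc/n = 4.38 × 10^6 m/s
a = v²/r = (4.38 × 10^6)² / 7.94 × 10^-11 = 2.42 × 10^23 m/s²

2.42 × 10^23 m/s²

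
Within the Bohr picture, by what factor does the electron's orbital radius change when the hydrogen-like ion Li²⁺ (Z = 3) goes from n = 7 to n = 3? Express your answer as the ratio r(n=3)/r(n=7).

9/49

r ∝ Z^-1 · n^2; with Z fixed, r ∝ n^2.
r(n=3)/r(n=7) = (3/7)^2 = 9/49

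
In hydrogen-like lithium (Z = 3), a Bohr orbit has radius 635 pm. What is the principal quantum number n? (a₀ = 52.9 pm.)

r_n = n²a₀/Z ⇒ n² = rZ/a₀ = 635 × 3 / 52.9 ≈ 36.01
n = 6

6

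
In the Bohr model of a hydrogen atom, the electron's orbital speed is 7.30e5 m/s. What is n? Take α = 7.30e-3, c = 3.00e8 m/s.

v_n = Zαc/n ⇒ n = Zαc/v = 1 × 0.00730 × 3.00e8 / 7.30e5 ≈ 3.00
n = 3

3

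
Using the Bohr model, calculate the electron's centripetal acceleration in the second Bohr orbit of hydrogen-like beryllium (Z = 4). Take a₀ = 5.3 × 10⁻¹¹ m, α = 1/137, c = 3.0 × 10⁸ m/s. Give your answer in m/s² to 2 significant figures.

3.6 × 10²³ m/s²

r = n²a₀/Z = 5.3 × 10⁻¹¹ m, v = Zαc/n = 4.4 × 10⁶ m/s
a = v²/r = (4.4 × 10⁶)² / 5.3 × 10⁻¹¹ = 3.6 × 10²³ m/s²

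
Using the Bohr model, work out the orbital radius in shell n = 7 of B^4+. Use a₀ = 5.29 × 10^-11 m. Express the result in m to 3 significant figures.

r_n = n²a₀/Z = 7² × 5.29 × 10^-11 / 5
    = 49 × 5.29 × 10^-11 / 5 = 5.18 × 10^-10 m

5.18 × 10^-10 m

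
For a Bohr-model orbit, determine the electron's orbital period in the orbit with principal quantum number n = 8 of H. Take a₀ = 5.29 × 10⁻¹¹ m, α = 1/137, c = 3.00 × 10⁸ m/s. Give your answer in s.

r = n²a₀/Z = 8²·5.29 × 10⁻¹¹/1 = 3.39 × 10⁻⁹ m
v = Zαc/n = 1·0.00730·3.00 × 10⁸/8 = 2.74 × 10⁵ m/s
T = 2πr/v = 7.77 × 10⁻¹⁴ s

7.77 × 10⁻¹⁴ s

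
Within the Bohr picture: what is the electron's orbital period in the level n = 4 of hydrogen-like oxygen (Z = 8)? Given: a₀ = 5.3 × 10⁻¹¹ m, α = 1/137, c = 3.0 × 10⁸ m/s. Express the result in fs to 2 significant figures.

r = n²a₀/Z = 4²·5.3 × 10⁻¹¹/8 = 1.1 × 10⁻¹⁰ m
v = Zαc/n = 8·0.0073·3.0 × 10⁸/4 = 4.4 × 10⁶ m/s
T = 2πr/v = 1.5 × 10⁻¹⁶ s = 0.15 fs

0.15 fs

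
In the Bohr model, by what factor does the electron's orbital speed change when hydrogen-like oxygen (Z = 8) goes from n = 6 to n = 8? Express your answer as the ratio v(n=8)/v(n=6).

v ∝ Z^1 · n^-1; with Z fixed, v ∝ n^-1.
v(n=8)/v(n=6) = (8/6)^-1 = 3/4

3/4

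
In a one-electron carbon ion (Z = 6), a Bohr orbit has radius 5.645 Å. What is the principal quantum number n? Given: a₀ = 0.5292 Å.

8

r_n = n²a₀/Z ⇒ n² = rZ/a₀ = 5.645 × 6 / 0.5292 ≈ 64.00
n = 8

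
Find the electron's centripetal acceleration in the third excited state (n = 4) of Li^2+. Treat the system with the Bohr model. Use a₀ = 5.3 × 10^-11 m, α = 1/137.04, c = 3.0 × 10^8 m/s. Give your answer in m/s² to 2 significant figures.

9.5 × 10^21 m/s²

r = n²a₀/Z = 2.8 × 10^-10 m, v = Zαc/n = 1.6 × 10^6 m/s
a = v²/r = (1.6 × 10^6)² / 2.8 × 10^-10 = 9.5 × 10^21 m/s²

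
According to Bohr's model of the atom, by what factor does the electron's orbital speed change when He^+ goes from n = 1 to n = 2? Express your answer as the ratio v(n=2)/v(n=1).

v ∝ Z^1 · n^-1; with Z fixed, v ∝ n^-1.
v(n=2)/v(n=1) = (2/1)^-1 = 1/2

1/2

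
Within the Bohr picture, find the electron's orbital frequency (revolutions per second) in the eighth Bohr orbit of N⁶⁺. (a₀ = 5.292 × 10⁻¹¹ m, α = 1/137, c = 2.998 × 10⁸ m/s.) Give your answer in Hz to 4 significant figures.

r = n²a₀/Z = 4.838 × 10⁻¹⁰ m, v = Zαc/n = 1.915 × 10⁶ m/s
f = v/(2πr) = 6.299 × 10¹⁴ Hz

6.299 × 10¹⁴ Hz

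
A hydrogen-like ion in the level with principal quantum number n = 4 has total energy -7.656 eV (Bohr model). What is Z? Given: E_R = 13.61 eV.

3

E_n = −E_R Z²/n² ⇒ Z² = −E_n n²/E_R = 7.656 × 4² / 13.61 ≈ 9.00
Z = 3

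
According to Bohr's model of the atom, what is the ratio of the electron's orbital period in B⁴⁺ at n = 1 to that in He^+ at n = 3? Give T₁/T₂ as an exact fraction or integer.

4/675

T ∝ Z^-2 · n^3
T₁/T₂ = (5/2)^-2 · (1/3)^3 = 4/675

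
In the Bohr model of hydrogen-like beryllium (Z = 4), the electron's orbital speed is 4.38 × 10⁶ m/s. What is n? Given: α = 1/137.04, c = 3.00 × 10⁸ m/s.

2

v_n = Zαc/n ⇒ n = Zαc/v = 4 × 0.00730 × 3.00 × 10⁸ / 4.38 × 10⁶ ≈ 2.00
n = 2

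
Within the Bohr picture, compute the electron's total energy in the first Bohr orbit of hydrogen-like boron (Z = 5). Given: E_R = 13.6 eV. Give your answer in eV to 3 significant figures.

-340 eV

E_n = −E_R·Z²/n² = −13.6 × 5²/1² = -340 eV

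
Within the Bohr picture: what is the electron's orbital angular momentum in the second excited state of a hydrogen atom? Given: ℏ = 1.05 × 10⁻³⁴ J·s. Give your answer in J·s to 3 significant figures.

3.15 × 10⁻³⁴ J·s

L_n = nℏ = 3 × 1.05 × 10⁻³⁴ = 3.15 × 10⁻³⁴ J·s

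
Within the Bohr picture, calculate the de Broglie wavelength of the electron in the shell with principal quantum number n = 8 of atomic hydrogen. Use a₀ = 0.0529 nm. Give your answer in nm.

2.66 nm

The Bohr quantisation condition is nλ = 2πr_n.
r_n = n²a₀/Z = 3.39 nm
λ = 2πr_n/n = 2π·3.39/8 = 2.66 nm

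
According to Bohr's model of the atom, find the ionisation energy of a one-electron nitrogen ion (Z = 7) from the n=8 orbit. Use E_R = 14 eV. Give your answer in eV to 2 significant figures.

E_n = −E_R·Z²/n² = −14 × 7²/8² eV = -11 eV
Ionisation energy = −E_n = 11 eV

11 eV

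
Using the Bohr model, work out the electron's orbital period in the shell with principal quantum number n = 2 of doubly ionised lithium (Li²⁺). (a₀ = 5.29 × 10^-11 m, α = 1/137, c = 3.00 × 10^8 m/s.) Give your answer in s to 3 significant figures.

1.35 × 10^-16 s

r = n²a₀/Z = 2²·5.29 × 10^-11/3 = 7.05 × 10^-11 m
v = Zαc/n = 3·0.00730·3.00 × 10^8/2 = 3.28 × 10^6 m/s
T = 2πr/v = 1.35 × 10^-16 s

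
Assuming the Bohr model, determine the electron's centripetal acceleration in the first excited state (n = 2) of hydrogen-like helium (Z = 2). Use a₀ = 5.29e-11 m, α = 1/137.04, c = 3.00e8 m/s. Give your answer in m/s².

4.53e22 m/s²

r = n²a₀/Z = 1.06e-10 m, v = Zαc/n = 2.19e6 m/s
a = v²/r = (2.19e6)² / 1.06e-10 = 4.53e22 m/s²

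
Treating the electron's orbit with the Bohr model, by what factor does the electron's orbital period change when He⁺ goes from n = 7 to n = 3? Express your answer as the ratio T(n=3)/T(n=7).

27/343

T ∝ Z^-2 · n^3; with Z fixed, T ∝ n^3.
T(n=3)/T(n=7) = (3/7)^3 = 27/343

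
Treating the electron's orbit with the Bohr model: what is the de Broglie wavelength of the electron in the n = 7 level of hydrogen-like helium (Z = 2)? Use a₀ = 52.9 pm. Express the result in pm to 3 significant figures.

The Bohr quantisation condition is nλ = 2πr_n.
r_n = n²a₀/Z = 1300 pm
λ = 2πr_n/n = 2π·1300/7 = 1160 pm

1160 pm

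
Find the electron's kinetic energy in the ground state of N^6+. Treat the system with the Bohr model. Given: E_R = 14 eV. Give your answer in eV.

690 eV

For a Coulomb orbit the virial theorem gives K = −E_n.
E_n = −E_R·Z²/n², so K = E_R·Z²/n² = 14 × 7²/1² = 690 eV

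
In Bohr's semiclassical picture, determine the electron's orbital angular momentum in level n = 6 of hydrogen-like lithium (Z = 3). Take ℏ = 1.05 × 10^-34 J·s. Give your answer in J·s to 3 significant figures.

6.30 × 10^-34 J·s

L_n = nℏ = 6 × 1.05 × 10^-34 = 6.30 × 10^-34 J·s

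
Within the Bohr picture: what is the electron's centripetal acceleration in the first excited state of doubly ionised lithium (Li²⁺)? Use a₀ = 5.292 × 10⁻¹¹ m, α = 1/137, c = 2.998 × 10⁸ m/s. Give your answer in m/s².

1.527 × 10²³ m/s²

r = n²a₀/Z = 7.056 × 10⁻¹¹ m, v = Zαc/n = 3.282 × 10⁶ m/s
a = v²/r = (3.282 × 10⁶)² / 7.056 × 10⁻¹¹ = 1.527 × 10²³ m/s²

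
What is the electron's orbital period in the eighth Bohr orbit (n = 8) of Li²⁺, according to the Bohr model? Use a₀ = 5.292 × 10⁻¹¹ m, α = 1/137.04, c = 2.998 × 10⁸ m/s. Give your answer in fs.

8.647 fs

r = n²a₀/Z = 8²·5.292 × 10⁻¹¹/3 = 1.129 × 10⁻⁹ m
v = Zαc/n = 3·0.007297·2.998 × 10⁸/8 = 8.204 × 10⁵ m/s
T = 2πr/v = 8.647 × 10⁻¹⁵ s = 8.647 fs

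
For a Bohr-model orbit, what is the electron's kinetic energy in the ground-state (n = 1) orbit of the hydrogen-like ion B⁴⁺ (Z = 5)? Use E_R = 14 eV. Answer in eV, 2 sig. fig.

For a Coulomb orbit the virial theorem gives K = −E_n.
E_n = −E_R·Z²/n², so K = E_R·Z²/n² = 14 × 5²/1² = 350 eV

350 eV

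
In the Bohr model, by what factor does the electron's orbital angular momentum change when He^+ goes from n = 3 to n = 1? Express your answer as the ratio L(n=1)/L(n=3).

1/3

L = nℏ depends only on n, so L ∝ n.
L(n=1)/L(n=3) = (1/3)^1 = 1/3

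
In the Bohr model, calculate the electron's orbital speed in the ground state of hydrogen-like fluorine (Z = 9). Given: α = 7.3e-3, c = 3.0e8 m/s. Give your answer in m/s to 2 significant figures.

2.0e7 m/s

v_n = Zαc/n = 9 × 0.0073 × 3.0e8 / 1
    = 2.0e7 m/s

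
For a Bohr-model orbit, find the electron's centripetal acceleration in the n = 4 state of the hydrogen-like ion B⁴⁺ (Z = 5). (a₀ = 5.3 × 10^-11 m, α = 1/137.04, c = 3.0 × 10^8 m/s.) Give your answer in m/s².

4.4 × 10^22 m/s²

r = n²a₀/Z = 1.7 × 10^-10 m, v = Zαc/n = 2.7 × 10^6 m/s
a = v²/r = (2.7 × 10^6)² / 1.7 × 10^-10 = 4.4 × 10^22 m/s²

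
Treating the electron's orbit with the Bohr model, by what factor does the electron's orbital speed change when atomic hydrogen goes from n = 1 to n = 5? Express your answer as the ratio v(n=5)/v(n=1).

v ∝ Z^1 · n^-1; with Z fixed, v ∝ n^-1.
v(n=5)/v(n=1) = (5/1)^-1 = 1/5

1/5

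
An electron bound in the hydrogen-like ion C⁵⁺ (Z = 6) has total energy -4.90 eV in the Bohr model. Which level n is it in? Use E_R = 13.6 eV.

10

E_n = −E_R Z²/n² ⇒ n² = E_R Z²/(−E_n) = 13.6 × 6² / 4.90 ≈ 99.92
n = 10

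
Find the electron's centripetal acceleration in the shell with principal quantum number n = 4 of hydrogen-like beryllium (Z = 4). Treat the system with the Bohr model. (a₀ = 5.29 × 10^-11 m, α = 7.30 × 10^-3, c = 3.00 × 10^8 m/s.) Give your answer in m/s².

2.27 × 10^22 m/s²

r = n²a₀/Z = 2.12 × 10^-10 m, v = Zαc/n = 2.19 × 10^6 m/s
a = v²/r = (2.19 × 10^6)² / 2.12 × 10^-10 = 2.27 × 10^22 m/s²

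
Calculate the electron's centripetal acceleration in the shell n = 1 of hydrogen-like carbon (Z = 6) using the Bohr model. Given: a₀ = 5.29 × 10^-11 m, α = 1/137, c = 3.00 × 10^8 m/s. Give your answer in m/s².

1.96 × 10^25 m/s²

r = n²a₀/Z = 8.82 × 10^-12 m, v = Zαc/n = 1.31 × 10^7 m/s
a = v²/r = (1.31 × 10^7)² / 8.82 × 10^-12 = 1.96 × 10^25 m/s²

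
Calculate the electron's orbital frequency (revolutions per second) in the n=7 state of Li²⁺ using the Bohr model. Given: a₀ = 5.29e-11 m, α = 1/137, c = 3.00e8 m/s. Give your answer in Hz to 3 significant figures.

1.73e14 Hz

r = n²a₀/Z = 8.64e-10 m, v = Zαc/n = 9.38e5 m/s
f = v/(2πr) = 1.73e14 Hz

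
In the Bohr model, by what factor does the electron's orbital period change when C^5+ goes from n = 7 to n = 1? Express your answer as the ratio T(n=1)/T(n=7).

1/343

T ∝ Z^-2 · n^3; with Z fixed, T ∝ n^3.
T(n=1)/T(n=7) = (1/7)^3 = 1/343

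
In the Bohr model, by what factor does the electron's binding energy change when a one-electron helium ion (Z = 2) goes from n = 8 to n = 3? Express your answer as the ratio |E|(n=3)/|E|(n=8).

64/9

|E| ∝ Z^2 · n^-2; with Z fixed, |E| ∝ n^-2.
|E|(n=3)/|E|(n=8) = (3/8)^-2 = 64/9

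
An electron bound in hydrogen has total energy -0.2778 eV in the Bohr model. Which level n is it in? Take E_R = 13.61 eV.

7

E_n = −E_R Z²/n² ⇒ n² = E_R Z²/(−E_n) = 13.61 × 1² / 0.2778 ≈ 48.99
n = 7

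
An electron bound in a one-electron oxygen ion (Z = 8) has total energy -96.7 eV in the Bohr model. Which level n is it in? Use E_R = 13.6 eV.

E_n = −E_R Z²/n² ⇒ n² = E_R Z²/(−E_n) = 13.6 × 8² / 96.7 ≈ 9.00
n = 3

3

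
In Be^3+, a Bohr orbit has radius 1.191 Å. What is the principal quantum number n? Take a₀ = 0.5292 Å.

r_n = n²a₀/Z ⇒ n² = rZ/a₀ = 1.191 × 4 / 0.5292 ≈ 9.00
n = 3

3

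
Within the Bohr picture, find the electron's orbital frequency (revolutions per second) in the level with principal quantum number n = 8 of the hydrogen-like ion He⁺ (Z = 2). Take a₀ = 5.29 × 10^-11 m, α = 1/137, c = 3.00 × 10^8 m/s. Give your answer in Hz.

r = n²a₀/Z = 1.69 × 10^-9 m, v = Zαc/n = 5.47 × 10^5 m/s
f = v/(2πr) = 5.15 × 10^13 Hz

5.15 × 10^13 Hz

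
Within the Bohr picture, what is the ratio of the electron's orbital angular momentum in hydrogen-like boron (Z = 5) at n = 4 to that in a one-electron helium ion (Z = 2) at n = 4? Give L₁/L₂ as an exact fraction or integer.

L = nℏ is independent of Z.
L₁/L₂ = n₁/n₂ = 4/4 = 1

1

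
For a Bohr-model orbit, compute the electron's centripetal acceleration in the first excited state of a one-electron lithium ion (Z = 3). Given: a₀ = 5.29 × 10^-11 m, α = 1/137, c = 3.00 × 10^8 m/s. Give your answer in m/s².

1.53 × 10^23 m/s²

r = n²a₀/Z = 7.05 × 10^-11 m, v = Zαc/n = 3.28 × 10^6 m/s
a = v²/r = (3.28 × 10^6)² / 7.05 × 10^-11 = 1.53 × 10^23 m/s²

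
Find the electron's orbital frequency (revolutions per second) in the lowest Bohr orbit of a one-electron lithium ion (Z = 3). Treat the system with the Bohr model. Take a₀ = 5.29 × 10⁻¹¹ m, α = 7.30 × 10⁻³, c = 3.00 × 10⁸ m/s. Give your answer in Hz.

r = n²a₀/Z = 1.76 × 10⁻¹¹ m, v = Zαc/n = 6.57 × 10⁶ m/s
f = v/(2πr) = 5.93 × 10¹⁶ Hz

5.93 × 10¹⁶ Hz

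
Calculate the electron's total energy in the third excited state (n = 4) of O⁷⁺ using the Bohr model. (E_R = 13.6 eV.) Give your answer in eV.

-54.4 eV

E_n = −E_R·Z²/n² = −13.6 × 8²/4² = -54.4 eV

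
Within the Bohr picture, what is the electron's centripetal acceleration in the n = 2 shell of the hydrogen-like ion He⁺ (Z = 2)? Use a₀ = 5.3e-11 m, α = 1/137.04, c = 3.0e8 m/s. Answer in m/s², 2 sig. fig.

4.5e22 m/s²

r = n²a₀/Z = 1.1e-10 m, v = Zαc/n = 2.2e6 m/s
a = v²/r = (2.2e6)² / 1.1e-10 = 4.5e22 m/s²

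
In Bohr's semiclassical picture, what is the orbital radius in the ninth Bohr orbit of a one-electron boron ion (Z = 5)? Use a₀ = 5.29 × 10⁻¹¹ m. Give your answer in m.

8.57 × 10⁻¹⁰ m

r_n = n²a₀/Z = 9² × 5.29 × 10⁻¹¹ / 5
    = 81 × 5.29 × 10⁻¹¹ / 5 = 8.57 × 10⁻¹⁰ m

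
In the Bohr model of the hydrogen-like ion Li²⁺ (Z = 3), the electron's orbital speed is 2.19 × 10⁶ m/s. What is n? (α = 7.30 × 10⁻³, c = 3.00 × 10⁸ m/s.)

3

v_n = Zαc/n ⇒ n = Zαc/v = 3 × 0.00730 × 3.00 × 10⁸ / 2.19 × 10⁶ ≈ 3.00
n = 3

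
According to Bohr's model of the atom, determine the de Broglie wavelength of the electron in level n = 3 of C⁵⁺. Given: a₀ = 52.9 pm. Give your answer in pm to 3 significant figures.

The Bohr quantisation condition is nλ = 2πr_n.
r_n = n²a₀/Z = 79.3 pm
λ = 2πr_n/n = 2π·79.3/3 = 166 pm

166 pm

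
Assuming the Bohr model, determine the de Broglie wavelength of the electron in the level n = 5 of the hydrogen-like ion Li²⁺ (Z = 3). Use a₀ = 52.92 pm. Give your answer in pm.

554.2 pm

The Bohr quantisation condition is nλ = 2πr_n.
r_n = n²a₀/Z = 441.0 pm
λ = 2πr_n/n = 2π·441.0/5 = 554.2 pm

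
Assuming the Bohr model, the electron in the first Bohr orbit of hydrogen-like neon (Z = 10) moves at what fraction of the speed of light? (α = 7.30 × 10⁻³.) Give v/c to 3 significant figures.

0.0730

v_n = Zαc/n, so v/c = Zα/n = 10 × 0.00730 / 1 = 0.0730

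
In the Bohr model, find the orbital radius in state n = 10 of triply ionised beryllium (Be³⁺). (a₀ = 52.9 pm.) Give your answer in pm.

r_n = n²a₀/Z = 10² × 52.9 / 4
    = 100 × 52.9 / 4 = 1320 pm

1320 pm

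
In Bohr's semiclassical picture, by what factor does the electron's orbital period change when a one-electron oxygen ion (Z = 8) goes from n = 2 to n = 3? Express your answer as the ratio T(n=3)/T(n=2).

27/8

T ∝ Z^-2 · n^3; with Z fixed, T ∝ n^3.
T(n=3)/T(n=2) = (3/2)^3 = 27/8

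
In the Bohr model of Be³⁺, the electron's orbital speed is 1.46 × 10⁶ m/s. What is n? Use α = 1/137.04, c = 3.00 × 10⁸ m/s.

v_n = Zαc/n ⇒ n = Zαc/v = 4 × 0.00730 × 3.00 × 10⁸ / 1.46 × 10⁶ ≈ 6.00
n = 6

6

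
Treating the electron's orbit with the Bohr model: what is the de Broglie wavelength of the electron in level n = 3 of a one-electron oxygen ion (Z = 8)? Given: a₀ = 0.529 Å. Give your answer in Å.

1.25 Å

The Bohr quantisation condition is nλ = 2πr_n.
r_n = n²a₀/Z = 0.595 Å
λ = 2πr_n/n = 2π·0.595/3 = 1.25 Å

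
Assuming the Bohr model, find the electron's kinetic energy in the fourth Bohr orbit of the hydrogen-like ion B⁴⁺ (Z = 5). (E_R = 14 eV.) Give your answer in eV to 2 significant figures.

22 eV

For a Coulomb orbit the virial theorem gives K = −E_n.
E_n = −E_R·Z²/n², so K = E_R·Z²/n² = 14 × 5²/4² = 22 eV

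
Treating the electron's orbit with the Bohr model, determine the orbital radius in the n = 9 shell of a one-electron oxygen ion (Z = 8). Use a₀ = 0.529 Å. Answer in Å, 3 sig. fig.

r_n = n²a₀/Z = 9² × 0.529 / 8
    = 81 × 0.529 / 8 = 5.36 Å

5.36 Å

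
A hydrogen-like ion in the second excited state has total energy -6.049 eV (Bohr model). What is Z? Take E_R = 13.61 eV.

E_n = −E_R Z²/n² ⇒ Z² = −E_n n²/E_R = 6.049 × 3² / 13.61 ≈ 4.00
Z = 2

2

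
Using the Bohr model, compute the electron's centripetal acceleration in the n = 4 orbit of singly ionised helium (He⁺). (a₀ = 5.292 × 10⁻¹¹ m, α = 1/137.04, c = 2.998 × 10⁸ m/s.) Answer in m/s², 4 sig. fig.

r = n²a₀/Z = 4.234 × 10⁻¹⁰ m, v = Zαc/n = 1.094 × 10⁶ m/s
a = v²/r = (1.094 × 10⁶)² / 4.234 × 10⁻¹⁰ = 2.826 × 10²¹ m/s²

2.826 × 10²¹ m/s²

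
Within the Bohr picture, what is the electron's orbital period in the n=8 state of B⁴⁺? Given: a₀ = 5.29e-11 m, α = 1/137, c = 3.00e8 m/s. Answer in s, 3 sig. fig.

r = n²a₀/Z = 8²·5.29e-11/5 = 6.77e-10 m
v = Zαc/n = 5·0.00730·3.00e8/8 = 1.37e6 m/s
T = 2πr/v = 3.11e-15 s

3.11e-15 s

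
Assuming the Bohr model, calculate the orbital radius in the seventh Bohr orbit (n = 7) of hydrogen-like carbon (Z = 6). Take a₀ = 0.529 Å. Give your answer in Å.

4.32 Å

r_n = n²a₀/Z = 7² × 0.529 / 6
    = 49 × 0.529 / 6 = 4.32 Å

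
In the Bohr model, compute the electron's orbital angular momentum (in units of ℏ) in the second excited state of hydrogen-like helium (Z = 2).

L_n = nℏ, so L/ℏ = n = 3.

3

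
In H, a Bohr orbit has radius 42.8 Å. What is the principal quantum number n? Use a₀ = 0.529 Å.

9

r_n = n²a₀/Z ⇒ n² = rZ/a₀ = 42.8 × 1 / 0.529 ≈ 80.91
n = 9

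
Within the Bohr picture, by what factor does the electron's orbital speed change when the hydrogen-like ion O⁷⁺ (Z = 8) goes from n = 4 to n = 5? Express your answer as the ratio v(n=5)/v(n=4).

4/5

v ∝ Z^1 · n^-1; with Z fixed, v ∝ n^-1.
v(n=5)/v(n=4) = (5/4)^-1 = 4/5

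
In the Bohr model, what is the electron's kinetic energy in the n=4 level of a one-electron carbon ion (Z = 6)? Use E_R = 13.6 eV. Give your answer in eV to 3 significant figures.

For a Coulomb orbit the virial theorem gives K = −E_n.
E_n = −E_R·Z²/n², so K = E_R·Z²/n² = 13.6 × 6²/4² = 30.6 eV

30.6 eV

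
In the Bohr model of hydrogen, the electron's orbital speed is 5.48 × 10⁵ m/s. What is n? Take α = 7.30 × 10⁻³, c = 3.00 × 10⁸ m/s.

4

v_n = Zαc/n ⇒ n = Zαc/v = 1 × 0.00730 × 3.00 × 10⁸ / 5.48 × 10⁵ ≈ 4.00
n = 4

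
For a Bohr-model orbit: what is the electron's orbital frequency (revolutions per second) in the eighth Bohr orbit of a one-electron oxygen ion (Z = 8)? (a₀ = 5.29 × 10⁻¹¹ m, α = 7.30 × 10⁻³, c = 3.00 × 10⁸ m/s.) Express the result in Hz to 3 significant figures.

8.24 × 10¹⁴ Hz

r = n²a₀/Z = 4.23 × 10⁻¹⁰ m, v = Zαc/n = 2.19 × 10⁶ m/s
f = v/(2πr) = 8.24 × 10¹⁴ Hz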